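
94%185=94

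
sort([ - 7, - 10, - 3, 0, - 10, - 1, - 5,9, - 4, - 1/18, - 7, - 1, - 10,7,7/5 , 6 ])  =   [ - 10, -10,-10, - 7, - 7, - 5, - 4, - 3,  -  1, - 1,-1/18 , 0,7/5, 6,7, 9] 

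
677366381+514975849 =1192342230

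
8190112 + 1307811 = 9497923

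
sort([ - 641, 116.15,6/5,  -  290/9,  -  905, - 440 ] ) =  [  -  905,  -  641 , - 440,-290/9,  6/5, 116.15]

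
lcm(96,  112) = 672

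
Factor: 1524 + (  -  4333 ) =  - 2809 = - 53^2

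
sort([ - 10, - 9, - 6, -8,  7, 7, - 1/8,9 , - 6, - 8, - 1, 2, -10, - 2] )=[ -10, - 10, - 9,-8, - 8, - 6, - 6, - 2, -1, - 1/8,2,7, 7,9 ] 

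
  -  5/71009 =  - 1 + 71004/71009 = - 0.00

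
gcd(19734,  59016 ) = 6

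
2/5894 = 1/2947 = 0.00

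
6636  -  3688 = 2948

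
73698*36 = 2653128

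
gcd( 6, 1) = 1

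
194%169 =25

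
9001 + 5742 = 14743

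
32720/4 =8180  =  8180.00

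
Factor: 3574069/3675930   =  2^ ( - 1)*3^ ( - 1 )*5^( - 1 )*19^(-1 )*71^2*709^1*6449^( - 1 ) 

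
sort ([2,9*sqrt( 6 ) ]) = [ 2,9*sqrt(6 )]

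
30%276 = 30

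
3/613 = 3/613 = 0.00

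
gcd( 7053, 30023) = 1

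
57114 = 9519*6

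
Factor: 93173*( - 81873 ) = -7628353029= - 3^2  *  11^1 * 23^1 * 827^1*4051^1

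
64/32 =2 = 2.00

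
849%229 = 162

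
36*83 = 2988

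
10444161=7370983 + 3073178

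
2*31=62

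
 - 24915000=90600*( - 275 )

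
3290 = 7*470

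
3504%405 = 264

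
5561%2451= 659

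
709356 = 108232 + 601124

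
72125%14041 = 1920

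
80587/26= 3099 + 1/2  =  3099.50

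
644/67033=644/67033=0.01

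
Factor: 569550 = 2^1*3^1*5^2*3797^1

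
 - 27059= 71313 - 98372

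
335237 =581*577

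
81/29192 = 81/29192 = 0.00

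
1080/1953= 120/217 = 0.55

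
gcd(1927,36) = 1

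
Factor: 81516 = 2^2* 3^1*6793^1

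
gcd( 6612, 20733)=3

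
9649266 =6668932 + 2980334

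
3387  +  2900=6287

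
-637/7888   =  -1  +  7251/7888 = - 0.08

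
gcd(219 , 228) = 3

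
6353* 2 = 12706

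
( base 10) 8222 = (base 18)176E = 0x201e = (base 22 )glg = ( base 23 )FCB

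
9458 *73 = 690434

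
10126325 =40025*253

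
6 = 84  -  78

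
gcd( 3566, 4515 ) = 1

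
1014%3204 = 1014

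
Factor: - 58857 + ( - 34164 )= - 3^1*101^1 * 307^1 = -  93021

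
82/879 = 82/879=0.09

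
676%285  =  106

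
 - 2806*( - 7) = 19642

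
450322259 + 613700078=1064022337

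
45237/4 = 45237/4=   11309.25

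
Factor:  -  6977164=-2^2*37^1*47143^1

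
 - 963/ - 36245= 963/36245 =0.03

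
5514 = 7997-2483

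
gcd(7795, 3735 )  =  5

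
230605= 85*2713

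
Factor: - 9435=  - 3^1*5^1* 17^1*37^1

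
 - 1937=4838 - 6775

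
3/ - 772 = - 3/772 = - 0.00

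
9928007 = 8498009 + 1429998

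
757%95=92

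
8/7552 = 1/944  =  0.00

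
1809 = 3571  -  1762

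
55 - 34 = 21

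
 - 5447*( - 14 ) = 76258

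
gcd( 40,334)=2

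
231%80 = 71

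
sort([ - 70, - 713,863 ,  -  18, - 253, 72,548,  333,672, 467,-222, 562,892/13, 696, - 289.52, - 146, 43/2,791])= [ - 713, - 289.52, - 253 , - 222, - 146, - 70, - 18,43/2,892/13,72,  333, 467, 548,562,  672, 696, 791,863 ]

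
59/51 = 59/51 =1.16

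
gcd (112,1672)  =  8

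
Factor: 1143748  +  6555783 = 7699531 = 7^1*1099933^1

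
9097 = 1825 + 7272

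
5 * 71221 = 356105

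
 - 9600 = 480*( - 20)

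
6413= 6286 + 127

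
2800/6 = 1400/3=466.67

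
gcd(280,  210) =70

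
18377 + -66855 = - 48478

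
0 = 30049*0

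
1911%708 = 495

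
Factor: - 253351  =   - 7^1*17^1*2129^1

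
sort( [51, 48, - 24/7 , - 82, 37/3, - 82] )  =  [-82, - 82, - 24/7,37/3, 48, 51 ]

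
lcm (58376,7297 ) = 58376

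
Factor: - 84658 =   -  2^1*7^1*6047^1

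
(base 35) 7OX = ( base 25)F2N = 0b10010011101000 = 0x24e8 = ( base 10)9448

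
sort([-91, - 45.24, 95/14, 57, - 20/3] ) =[ - 91, - 45.24 , -20/3, 95/14,57]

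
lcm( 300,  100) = 300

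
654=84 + 570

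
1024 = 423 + 601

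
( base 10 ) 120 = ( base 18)6C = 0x78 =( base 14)88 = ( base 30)40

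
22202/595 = 1306/35 = 37.31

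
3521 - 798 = 2723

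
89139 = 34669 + 54470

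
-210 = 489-699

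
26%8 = 2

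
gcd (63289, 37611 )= 1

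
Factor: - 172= - 2^2*43^1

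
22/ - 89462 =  - 11/44731 = - 0.00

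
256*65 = 16640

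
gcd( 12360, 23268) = 12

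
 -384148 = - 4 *96037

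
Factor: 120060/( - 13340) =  - 9 =- 3^2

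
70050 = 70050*1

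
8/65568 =1/8196 = 0.00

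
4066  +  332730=336796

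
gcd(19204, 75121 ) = 1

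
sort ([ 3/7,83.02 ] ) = [ 3/7,  83.02 ]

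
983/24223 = 983/24223 = 0.04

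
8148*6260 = 51006480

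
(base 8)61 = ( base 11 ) 45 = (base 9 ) 54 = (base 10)49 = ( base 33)1g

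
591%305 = 286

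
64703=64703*1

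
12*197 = 2364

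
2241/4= 560  +  1/4 = 560.25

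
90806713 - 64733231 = 26073482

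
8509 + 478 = 8987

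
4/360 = 1/90 = 0.01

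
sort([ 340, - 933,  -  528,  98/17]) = [ - 933,-528, 98/17,340]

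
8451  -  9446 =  - 995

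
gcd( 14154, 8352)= 6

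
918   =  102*9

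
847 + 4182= 5029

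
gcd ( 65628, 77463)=9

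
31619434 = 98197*322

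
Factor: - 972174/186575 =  - 2^1*3^1*5^( - 2 )* 7^1*17^( - 1 ) * 79^1*293^1 * 439^( - 1)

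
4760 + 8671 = 13431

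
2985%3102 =2985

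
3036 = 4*759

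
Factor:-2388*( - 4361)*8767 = 2^2*3^1*7^2*11^1 * 89^1 *199^1*797^1 = 91300134156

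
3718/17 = 218 + 12/17 = 218.71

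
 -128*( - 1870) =239360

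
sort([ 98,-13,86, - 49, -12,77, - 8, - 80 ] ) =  [- 80, - 49,-13, - 12,-8,77,86,98] 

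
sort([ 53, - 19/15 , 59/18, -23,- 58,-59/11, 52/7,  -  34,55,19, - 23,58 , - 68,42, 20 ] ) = [-68, -58 ,-34,  -  23 , - 23, - 59/11,  -  19/15,59/18,52/7 , 19,20, 42 , 53, 55,58]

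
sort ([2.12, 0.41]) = [0.41,2.12]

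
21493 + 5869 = 27362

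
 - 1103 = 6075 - 7178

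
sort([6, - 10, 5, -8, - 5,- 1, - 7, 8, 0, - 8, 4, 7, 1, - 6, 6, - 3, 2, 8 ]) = [ - 10, - 8, - 8, - 7, - 6, - 5, - 3, - 1,0, 1  ,  2, 4, 5,6,  6, 7, 8, 8 ]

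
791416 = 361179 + 430237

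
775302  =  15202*51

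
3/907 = 3/907 = 0.00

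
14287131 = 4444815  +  9842316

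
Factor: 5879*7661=47^1*163^1*5879^1 = 45039019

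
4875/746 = 4875/746= 6.53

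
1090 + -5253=-4163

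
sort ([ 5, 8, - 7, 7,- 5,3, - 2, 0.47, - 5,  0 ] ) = [ - 7, - 5,-5,- 2,0,0.47,3, 5, 7, 8]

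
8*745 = 5960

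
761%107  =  12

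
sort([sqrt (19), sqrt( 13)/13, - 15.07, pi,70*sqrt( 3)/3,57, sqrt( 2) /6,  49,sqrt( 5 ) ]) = [  -  15.07,sqrt( 2 ) /6,sqrt( 13 )/13,sqrt(5),pi,sqrt(19 ),  70*sqrt( 3) /3,49,57 ]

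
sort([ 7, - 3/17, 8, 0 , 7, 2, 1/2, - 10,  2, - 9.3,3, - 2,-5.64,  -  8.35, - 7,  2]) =[ - 10, - 9.3 , - 8.35, - 7 , - 5.64,- 2 , - 3/17, 0, 1/2, 2,2,2, 3, 7, 7 , 8 ]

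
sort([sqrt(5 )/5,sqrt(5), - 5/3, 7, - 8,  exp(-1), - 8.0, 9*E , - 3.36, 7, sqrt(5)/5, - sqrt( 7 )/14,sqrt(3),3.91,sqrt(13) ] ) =[ - 8, - 8.0,  -  3.36, - 5/3, - sqrt( 7)/14 , exp(-1 ),sqrt(5)/5, sqrt(5 )/5, sqrt ( 3 ), sqrt(5),  sqrt (13), 3.91, 7  ,  7,9*E ]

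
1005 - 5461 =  - 4456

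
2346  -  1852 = 494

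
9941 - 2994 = 6947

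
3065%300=65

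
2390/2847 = 2390/2847 = 0.84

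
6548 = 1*6548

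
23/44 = 23/44 =0.52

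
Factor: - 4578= - 2^1* 3^1*7^1*109^1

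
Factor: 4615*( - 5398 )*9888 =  - 2^6*3^1*5^1*13^1*71^1*103^1*2699^1 = -246327581760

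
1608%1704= 1608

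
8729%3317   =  2095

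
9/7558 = 9/7558 = 0.00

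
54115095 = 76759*705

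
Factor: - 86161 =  - 86161^1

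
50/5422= 25/2711 = 0.01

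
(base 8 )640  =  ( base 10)416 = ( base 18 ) 152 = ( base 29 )ea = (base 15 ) 1cb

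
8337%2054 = 121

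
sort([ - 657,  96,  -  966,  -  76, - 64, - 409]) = [ - 966,-657, - 409 , - 76, -64,96 ] 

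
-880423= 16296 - 896719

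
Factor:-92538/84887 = -2^1*3^2*11^(-1 ) * 53^1*97^1*7717^( - 1 )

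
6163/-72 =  - 6163/72 = - 85.60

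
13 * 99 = 1287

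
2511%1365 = 1146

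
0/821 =0 = 0.00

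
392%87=44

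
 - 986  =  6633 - 7619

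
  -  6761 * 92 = -622012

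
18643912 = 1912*9751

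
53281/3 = 17760  +  1/3 = 17760.33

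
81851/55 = 7441/5 = 1488.20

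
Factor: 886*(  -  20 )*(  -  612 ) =10844640 = 2^5*3^2 * 5^1*17^1*443^1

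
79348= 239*332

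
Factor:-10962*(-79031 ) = 2^1*3^3*7^1*29^1 * 79031^1= 866337822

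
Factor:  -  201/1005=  - 5^ (  -  1 ) = -  1/5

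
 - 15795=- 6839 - 8956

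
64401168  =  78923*816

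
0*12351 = 0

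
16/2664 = 2/333 = 0.01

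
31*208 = 6448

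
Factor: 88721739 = 3^2*9857971^1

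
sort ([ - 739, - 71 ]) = [ - 739,  -  71] 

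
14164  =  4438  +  9726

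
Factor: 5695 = 5^1* 17^1*67^1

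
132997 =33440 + 99557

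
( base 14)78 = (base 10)106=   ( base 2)1101010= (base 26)42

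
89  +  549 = 638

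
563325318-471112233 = 92213085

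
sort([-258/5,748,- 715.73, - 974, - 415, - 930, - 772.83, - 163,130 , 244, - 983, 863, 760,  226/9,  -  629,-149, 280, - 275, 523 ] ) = [ - 983, - 974, - 930, - 772.83  ,-715.73, - 629, - 415, - 275,-163, -149,-258/5,  226/9, 130, 244, 280, 523, 748, 760,863 ] 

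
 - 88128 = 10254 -98382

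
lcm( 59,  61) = 3599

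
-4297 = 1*( - 4297 ) 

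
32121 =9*3569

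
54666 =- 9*( - 6074)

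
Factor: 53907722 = 2^1*11^1*23^1*106537^1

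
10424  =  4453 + 5971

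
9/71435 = 9/71435= 0.00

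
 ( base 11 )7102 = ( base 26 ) DP2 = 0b10010011100000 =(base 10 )9440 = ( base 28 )C14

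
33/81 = 11/27 =0.41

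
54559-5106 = 49453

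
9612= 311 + 9301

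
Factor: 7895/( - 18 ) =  -2^ (-1 )*3^( - 2) * 5^1 * 1579^1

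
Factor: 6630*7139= 47331570 = 2^1*3^1*5^1*11^2*13^1*17^1*59^1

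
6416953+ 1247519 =7664472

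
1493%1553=1493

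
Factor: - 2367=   -  3^2*263^1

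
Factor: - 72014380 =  - 2^2*5^1*17^1*23^1*9209^1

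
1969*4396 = 8655724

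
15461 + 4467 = 19928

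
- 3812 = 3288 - 7100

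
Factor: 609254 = 2^1*19^1*16033^1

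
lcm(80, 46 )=1840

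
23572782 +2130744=25703526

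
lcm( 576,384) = 1152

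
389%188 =13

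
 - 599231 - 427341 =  - 1026572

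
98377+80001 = 178378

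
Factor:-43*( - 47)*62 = 2^1 *31^1 *43^1*47^1  =  125302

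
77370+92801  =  170171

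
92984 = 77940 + 15044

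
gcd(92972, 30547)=11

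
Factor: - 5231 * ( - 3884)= 20317204 = 2^2 * 971^1*5231^1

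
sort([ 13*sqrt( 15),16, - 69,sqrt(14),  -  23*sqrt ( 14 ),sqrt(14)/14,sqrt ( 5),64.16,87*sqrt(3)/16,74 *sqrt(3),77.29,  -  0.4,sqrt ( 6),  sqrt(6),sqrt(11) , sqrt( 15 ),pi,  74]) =[ - 23 * sqrt(14 ), - 69, - 0.4, sqrt(14 ) /14,sqrt(5),sqrt(6 ) , sqrt(6),  pi,sqrt( 11),sqrt( 14), sqrt(15) , 87* sqrt(3 )/16, 16, 13*sqrt(15),64.16,74,  77.29,74 * sqrt(3)]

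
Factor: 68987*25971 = 1791661377 =3^1*11^1*149^1 *463^1 * 787^1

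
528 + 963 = 1491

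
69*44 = 3036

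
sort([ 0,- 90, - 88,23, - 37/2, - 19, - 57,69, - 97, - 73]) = [  -  97, - 90, - 88, - 73, - 57,-19, - 37/2, 0,23,69]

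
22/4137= 22/4137 = 0.01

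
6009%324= 177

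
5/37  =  5/37 = 0.14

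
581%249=83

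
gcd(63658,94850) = 14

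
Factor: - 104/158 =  - 2^2*13^1* 79^( - 1)=- 52/79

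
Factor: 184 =2^3*23^1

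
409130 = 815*502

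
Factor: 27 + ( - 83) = - 2^3*7^1 = - 56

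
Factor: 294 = 2^1*3^1* 7^2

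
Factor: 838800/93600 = 2^ ( - 1)*13^ ( - 1)*233^1 = 233/26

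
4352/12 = 362 + 2/3=362.67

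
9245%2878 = 611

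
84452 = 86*982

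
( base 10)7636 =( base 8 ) 16724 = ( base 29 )929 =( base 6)55204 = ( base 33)70d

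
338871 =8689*39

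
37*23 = 851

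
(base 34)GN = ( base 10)567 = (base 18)1D9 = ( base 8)1067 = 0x237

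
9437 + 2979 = 12416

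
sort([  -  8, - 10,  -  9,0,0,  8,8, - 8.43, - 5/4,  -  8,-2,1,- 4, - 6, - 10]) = [ - 10, - 10,-9, - 8.43,-8, - 8, - 6, - 4, - 2,-5/4,0, 0,  1,8,8] 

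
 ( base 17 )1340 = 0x16D8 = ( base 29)6RJ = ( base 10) 5848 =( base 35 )4R3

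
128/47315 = 128/47315= 0.00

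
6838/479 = 6838/479 = 14.28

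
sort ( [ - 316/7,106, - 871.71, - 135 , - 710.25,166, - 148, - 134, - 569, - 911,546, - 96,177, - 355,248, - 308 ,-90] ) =[ - 911, - 871.71,- 710.25, - 569, - 355, - 308 , - 148, - 135, - 134, - 96,-90, - 316/7,106, 166,177,248, 546]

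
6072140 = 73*83180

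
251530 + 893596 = 1145126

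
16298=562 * 29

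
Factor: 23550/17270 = 15/11 = 3^1 * 5^1*11^ (  -  1 ) 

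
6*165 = 990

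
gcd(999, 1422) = 9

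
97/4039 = 97/4039 = 0.02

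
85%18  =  13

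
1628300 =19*85700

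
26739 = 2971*9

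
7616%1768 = 544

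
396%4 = 0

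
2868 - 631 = 2237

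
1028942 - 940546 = 88396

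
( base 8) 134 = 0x5c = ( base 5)332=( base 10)92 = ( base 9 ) 112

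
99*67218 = 6654582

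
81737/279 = 81737/279 = 292.96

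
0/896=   0 = 0.00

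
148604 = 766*194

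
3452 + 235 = 3687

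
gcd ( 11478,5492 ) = 2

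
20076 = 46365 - 26289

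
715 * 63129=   45137235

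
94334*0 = 0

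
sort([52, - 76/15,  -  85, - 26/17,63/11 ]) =[-85, - 76/15, - 26/17 , 63/11,52] 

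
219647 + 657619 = 877266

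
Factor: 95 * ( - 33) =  - 3^1*5^1 * 11^1*19^1 = - 3135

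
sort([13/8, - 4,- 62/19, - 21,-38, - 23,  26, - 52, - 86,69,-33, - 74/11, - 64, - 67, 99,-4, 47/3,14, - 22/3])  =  [  -  86, - 67, - 64, - 52 , - 38,-33, - 23, - 21,  -  22/3, - 74/11, - 4, - 4, - 62/19, 13/8, 14,47/3,  26, 69,99]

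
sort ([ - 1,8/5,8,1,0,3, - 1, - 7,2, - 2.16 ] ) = [ - 7, - 2.16, - 1, - 1, 0 , 1, 8/5,2, 3, 8]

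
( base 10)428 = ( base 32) DC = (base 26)GC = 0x1AC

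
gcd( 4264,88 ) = 8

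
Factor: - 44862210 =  - 2^1*3^2 * 5^1*498469^1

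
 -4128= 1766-5894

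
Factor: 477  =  3^2*53^1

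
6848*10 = 68480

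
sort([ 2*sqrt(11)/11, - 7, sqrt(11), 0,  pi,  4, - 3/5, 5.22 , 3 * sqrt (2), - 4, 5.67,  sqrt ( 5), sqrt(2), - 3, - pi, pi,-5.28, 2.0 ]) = [ - 7, - 5.28, - 4, - pi, - 3, - 3/5,0,2*sqrt(11)/11, sqrt(2 ), 2.0, sqrt(5),pi, pi, sqrt( 11), 4, 3*sqrt(2),5.22, 5.67 ] 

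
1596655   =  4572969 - 2976314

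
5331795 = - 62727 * ( - 85)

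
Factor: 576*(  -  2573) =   -  1482048 = -2^6*3^2*31^1*83^1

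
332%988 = 332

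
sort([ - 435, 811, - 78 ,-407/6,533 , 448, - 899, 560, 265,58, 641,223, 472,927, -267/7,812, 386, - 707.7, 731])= [-899, - 707.7, - 435, - 78,-407/6,-267/7,  58, 223, 265,386,448,  472, 533 , 560,641,731, 811, 812, 927]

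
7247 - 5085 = 2162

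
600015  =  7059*85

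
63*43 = 2709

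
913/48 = 19 + 1/48 = 19.02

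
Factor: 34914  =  2^1*3^1*11^1*23^2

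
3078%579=183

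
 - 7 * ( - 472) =3304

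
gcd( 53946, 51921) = 81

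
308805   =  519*595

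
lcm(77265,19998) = 1699830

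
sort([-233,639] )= [ - 233,639 ]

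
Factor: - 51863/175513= - 7^1*13^( - 1 ) * 23^( - 1) * 31^1*239^1 * 587^( - 1) 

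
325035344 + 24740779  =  349776123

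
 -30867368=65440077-96307445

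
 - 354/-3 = 118/1 = 118.00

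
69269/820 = 84 + 389/820 = 84.47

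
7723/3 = 2574 + 1/3 =2574.33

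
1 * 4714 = 4714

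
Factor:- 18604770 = -2^1*3^1*5^1 * 620159^1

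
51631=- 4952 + 56583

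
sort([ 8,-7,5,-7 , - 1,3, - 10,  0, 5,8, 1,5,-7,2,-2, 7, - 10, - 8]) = [ - 10, -10,  -  8,  -  7, - 7, - 7,-2, - 1, 0, 1, 2, 3,5, 5 , 5, 7, 8, 8 ] 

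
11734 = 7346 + 4388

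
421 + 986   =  1407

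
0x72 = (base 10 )114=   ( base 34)3C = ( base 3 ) 11020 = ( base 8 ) 162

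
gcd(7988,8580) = 4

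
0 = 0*758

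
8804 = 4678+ 4126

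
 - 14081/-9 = 14081/9= 1564.56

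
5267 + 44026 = 49293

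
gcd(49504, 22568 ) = 728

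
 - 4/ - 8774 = 2/4387  =  0.00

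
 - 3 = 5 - 8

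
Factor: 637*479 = 7^2*13^1*479^1 = 305123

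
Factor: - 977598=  - 2^1*3^2*54311^1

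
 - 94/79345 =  - 1+79251/79345  =  - 0.00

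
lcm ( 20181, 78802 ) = 1654842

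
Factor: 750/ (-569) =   -  2^1 * 3^1*5^3*569^( - 1)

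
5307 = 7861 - 2554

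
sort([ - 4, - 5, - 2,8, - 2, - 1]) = [ - 5,-4, - 2,  -  2, - 1, 8] 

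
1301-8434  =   -7133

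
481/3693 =481/3693  =  0.13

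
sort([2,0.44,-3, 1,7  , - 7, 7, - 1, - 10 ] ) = [ - 10, - 7, - 3, - 1,0.44,1,  2, 7 , 7]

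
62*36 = 2232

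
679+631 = 1310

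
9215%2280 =95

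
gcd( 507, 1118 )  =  13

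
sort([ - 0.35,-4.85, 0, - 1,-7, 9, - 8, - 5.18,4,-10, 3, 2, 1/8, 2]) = [ - 10,  -  8, - 7,-5.18,  -  4.85,-1, - 0.35, 0,1/8, 2, 2, 3, 4,9 ]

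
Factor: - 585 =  - 3^2* 5^1*13^1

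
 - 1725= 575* ( - 3) 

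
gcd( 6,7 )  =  1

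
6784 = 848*8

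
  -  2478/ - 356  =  6 + 171/178  =  6.96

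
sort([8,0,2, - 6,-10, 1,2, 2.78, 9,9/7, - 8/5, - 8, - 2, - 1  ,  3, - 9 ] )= [- 10, - 9 ,- 8, - 6, - 2, - 8/5, - 1 , 0,1,9/7, 2,2, 2.78,3,8, 9]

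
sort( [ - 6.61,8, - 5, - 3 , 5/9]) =[ - 6.61, - 5, - 3, 5/9, 8]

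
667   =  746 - 79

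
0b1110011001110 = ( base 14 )298a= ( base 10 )7374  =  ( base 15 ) 22b9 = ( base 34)6CU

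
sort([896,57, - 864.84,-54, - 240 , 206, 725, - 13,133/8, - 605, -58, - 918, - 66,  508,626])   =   [ -918, - 864.84, - 605,  -  240,- 66,-58 , - 54, - 13, 133/8, 57, 206, 508,  626, 725,896 ] 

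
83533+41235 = 124768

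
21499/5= 21499/5  =  4299.80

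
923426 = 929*994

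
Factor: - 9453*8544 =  - 2^5*3^2*23^1*89^1 * 137^1 = - 80766432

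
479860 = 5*95972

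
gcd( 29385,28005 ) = 15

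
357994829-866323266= - 508328437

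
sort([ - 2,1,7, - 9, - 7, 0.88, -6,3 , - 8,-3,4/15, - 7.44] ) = [ - 9, -8, - 7.44,-7, - 6,-3, - 2, 4/15, 0.88,1, 3,7]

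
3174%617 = 89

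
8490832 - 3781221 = 4709611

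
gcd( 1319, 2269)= 1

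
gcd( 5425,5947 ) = 1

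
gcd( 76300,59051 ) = 1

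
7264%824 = 672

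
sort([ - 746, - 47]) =[ - 746,-47]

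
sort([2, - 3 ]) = [ - 3,2 ]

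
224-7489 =  -  7265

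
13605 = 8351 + 5254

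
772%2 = 0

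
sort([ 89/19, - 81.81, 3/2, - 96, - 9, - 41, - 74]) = [  -  96, - 81.81, - 74, - 41, - 9,3/2,  89/19 ]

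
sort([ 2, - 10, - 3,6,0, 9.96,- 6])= [  -  10, - 6, - 3, 0, 2, 6,9.96]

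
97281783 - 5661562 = 91620221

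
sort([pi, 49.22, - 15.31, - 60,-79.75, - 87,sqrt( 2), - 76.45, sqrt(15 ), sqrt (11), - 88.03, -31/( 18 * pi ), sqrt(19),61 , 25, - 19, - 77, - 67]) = [  -  88.03, - 87, - 79.75, - 77, - 76.45, - 67, - 60,-19, - 15.31,  -  31/(18*pi)  ,  sqrt ( 2) , pi,sqrt ( 11), sqrt(15), sqrt( 19),25,49.22, 61 ] 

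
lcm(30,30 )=30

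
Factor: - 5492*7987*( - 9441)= 2^2*3^2*  7^2*163^1 * 1049^1*1373^1 = 414125726364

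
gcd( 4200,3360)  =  840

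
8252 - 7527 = 725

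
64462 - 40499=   23963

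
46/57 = 46/57 = 0.81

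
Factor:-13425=  -  3^1 * 5^2* 179^1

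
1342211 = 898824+443387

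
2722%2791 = 2722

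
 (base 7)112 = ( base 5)213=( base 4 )322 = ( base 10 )58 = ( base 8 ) 72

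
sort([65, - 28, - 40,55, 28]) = [- 40, -28, 28, 55,65 ]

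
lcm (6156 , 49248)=49248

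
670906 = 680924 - 10018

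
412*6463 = 2662756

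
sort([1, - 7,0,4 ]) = [ - 7, 0,1, 4]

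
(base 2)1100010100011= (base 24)AMJ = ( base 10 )6307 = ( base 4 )1202203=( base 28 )817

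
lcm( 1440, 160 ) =1440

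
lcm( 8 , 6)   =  24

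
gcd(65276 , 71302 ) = 2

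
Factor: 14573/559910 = 19/730= 2^( - 1 )*5^( - 1)*19^1* 73^( - 1) 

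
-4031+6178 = 2147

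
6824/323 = 6824/323 = 21.13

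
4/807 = 4/807= 0.00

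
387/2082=129/694=0.19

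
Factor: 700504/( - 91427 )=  - 100072/13061  =  -2^3*7^1*37^( -1)*353^(-1 )*1787^1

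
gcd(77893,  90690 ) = 1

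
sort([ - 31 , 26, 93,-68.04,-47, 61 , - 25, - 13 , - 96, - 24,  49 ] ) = [ - 96,-68.04, - 47, -31, - 25, - 24, - 13 , 26,49, 61, 93] 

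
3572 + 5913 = 9485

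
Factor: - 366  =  -2^1*3^1*61^1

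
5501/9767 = 5501/9767 = 0.56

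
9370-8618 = 752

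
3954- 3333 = 621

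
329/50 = 329/50 = 6.58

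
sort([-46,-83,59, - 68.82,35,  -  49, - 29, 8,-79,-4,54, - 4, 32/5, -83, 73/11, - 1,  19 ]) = [ - 83  , - 83, - 79,  -  68.82 , - 49, - 46,  -  29, - 4, - 4, - 1, 32/5, 73/11, 8, 19 , 35, 54, 59 ] 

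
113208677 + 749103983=862312660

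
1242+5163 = 6405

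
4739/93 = 4739/93 = 50.96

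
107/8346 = 1/78 = 0.01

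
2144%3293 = 2144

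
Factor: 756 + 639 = 1395= 3^2*5^1*31^1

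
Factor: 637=7^2 * 13^1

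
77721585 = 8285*9381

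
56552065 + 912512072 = 969064137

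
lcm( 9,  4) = 36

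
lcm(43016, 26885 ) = 215080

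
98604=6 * 16434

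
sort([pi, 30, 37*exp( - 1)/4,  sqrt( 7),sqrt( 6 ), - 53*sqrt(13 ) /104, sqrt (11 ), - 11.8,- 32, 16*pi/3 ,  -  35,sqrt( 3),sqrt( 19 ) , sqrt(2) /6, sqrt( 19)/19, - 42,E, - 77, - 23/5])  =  [  -  77,- 42, - 35, - 32, - 11.8, - 23/5, - 53 * sqrt( 13 ) /104,sqrt (19)/19, sqrt(2 ) /6, sqrt( 3), sqrt ( 6 ),sqrt (7 ), E, pi, sqrt(11), 37*exp( - 1)/4,sqrt(19 ),16*pi/3,30]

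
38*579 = 22002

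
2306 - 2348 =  - 42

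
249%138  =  111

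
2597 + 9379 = 11976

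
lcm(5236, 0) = 0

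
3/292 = 3/292 = 0.01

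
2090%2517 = 2090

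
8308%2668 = 304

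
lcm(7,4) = 28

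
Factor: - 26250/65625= - 2/5  =  - 2^1*5^( - 1)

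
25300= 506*50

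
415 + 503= 918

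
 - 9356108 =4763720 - 14119828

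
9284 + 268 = 9552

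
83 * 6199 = 514517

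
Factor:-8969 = - 8969^1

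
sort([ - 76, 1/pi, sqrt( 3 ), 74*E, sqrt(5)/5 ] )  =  [ - 76, 1/pi,  sqrt(5)/5, sqrt( 3),74*E ]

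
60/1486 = 30/743 = 0.04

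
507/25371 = 169/8457 = 0.02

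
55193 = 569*97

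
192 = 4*48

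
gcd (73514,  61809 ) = 1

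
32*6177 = 197664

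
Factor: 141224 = 2^3*127^1*139^1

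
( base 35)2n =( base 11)85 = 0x5D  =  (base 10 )93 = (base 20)4D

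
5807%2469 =869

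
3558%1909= 1649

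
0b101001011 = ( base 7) 652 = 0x14B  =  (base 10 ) 331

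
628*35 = 21980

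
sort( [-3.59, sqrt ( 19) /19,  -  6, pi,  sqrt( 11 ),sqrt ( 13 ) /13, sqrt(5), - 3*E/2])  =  [ -6,  -  3*E/2 , - 3.59, sqrt( 19)/19, sqrt ( 13 ) /13, sqrt( 5),pi, sqrt( 11 )]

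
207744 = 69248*3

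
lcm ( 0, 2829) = 0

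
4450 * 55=244750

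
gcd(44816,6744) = 8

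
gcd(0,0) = 0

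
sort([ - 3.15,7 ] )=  [ - 3.15 , 7]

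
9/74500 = 9/74500  =  0.00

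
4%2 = 0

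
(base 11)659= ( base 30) qa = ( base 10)790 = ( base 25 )16F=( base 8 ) 1426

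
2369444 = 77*30772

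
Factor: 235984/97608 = 602/249 = 2^1 * 3^ ( - 1 )*7^1*43^1*83^( - 1 )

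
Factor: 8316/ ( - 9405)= - 84/95 = - 2^2*3^1*5^( - 1)*7^1*19^(  -  1)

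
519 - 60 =459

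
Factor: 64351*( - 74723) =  - 7^1*11^1 * 29^1* 317^1 * 6793^1 = - 4808499773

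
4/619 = 4/619  =  0.01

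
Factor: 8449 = 7^1*17^1 * 71^1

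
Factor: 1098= 2^1*3^2*61^1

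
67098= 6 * 11183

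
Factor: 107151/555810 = 2^(-1)*5^( - 1 )*11^1*17^1*97^( - 1)= 187/970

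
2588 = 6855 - 4267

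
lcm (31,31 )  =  31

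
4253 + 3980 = 8233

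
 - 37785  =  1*( -37785 )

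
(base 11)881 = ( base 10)1057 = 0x421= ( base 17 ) 3b3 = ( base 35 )u7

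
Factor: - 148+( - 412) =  - 560 = - 2^4*5^1*7^1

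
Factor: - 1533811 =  - 919^1 * 1669^1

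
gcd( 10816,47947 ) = 1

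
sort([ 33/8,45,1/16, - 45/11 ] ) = [ - 45/11,1/16, 33/8,45] 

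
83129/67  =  1240 + 49/67 = 1240.73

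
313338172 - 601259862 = -287921690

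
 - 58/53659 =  - 1 + 53601/53659= - 0.00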